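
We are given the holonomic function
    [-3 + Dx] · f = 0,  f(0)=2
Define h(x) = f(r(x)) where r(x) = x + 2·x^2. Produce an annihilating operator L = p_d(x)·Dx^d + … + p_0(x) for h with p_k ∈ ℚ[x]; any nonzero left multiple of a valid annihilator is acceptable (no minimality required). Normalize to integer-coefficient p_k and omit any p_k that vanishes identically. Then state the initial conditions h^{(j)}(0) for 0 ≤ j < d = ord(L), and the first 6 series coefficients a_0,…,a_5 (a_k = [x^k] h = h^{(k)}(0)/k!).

f: a_k = 2, 6, 9, 9, 27/4, 81/20, …
f∘r: x↦r, Dx↦Dx/r' in L_f ⇒ L₀.
L = (-3 - 12·x) + Dx  (order 1).
h: a_k = 2, 6, 21, 45, 387/4, 3321/20, …
ICs: h(0) = 2.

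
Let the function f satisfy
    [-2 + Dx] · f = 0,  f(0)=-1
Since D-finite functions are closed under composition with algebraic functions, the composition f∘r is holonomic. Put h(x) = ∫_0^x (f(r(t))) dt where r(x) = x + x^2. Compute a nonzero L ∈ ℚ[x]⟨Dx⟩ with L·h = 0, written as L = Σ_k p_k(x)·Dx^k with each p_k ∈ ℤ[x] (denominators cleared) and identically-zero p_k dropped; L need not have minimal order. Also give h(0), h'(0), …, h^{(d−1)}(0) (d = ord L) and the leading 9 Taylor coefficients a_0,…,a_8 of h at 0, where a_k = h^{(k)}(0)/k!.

f: a_k = -1, -2, -2, -4/3, -2/3, -4/15, -4/45, -8/315, -2/315, …
f∘r: x↦r, Dx↦Dx/r' in L_f ⇒ L₀.
Integrate: L := L₀·Dx.
L = (-2 - 4·x)·Dx + Dx^2  (order 2).
h: a_k = 0, -1, -1, -4/3, -4/3, -4/3, -52/45, -304/315, -232/315, …
ICs: h(0) = 0, h′(0) = -1.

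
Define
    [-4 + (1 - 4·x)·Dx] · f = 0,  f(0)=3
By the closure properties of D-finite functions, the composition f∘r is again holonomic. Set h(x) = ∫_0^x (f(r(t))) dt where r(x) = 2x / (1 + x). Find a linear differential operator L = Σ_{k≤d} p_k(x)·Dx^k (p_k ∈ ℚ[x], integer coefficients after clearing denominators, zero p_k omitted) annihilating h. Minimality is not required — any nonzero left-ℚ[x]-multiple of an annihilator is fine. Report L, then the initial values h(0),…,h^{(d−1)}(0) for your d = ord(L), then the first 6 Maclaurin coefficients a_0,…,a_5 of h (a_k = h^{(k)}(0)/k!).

L = 8·Dx + (-1 + 6·x + 7·x^2)·Dx^2  (order 2).
h: a_k = 0, 3, 12, 56, 294, 8232/5, …
ICs: h(0) = 0, h′(0) = 3.

f: a_k = 3, 12, 48, 192, 768, 3072, …
f∘r: x↦r, Dx↦Dx/r' in L_f ⇒ L₀.
Integrate: L := L₀·Dx.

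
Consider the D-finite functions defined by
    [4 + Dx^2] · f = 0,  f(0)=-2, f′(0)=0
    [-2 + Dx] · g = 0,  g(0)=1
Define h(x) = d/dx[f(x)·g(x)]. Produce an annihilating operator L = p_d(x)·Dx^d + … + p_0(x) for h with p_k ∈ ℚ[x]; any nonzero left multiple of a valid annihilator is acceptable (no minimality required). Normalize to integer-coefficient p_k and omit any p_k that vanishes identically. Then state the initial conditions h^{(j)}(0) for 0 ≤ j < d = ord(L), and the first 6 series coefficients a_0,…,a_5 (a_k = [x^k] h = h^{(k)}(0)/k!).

L = 8 - 4·Dx + Dx^2  (order 2).
h: a_k = -4, 0, 16, 64/3, 32/3, 0, …
ICs: h(0) = -4, h′(0) = 0.

f: a_k = -2, 0, 4, 0, -4/3, 0, …
g: a_k = 1, 2, 2, 4/3, 2/3, 4/15, …
Product ⇒ symmetric product L₀, ord ≤ 2.
Differentiate: ansatz ord ≤ ord L₀ ⇒ L.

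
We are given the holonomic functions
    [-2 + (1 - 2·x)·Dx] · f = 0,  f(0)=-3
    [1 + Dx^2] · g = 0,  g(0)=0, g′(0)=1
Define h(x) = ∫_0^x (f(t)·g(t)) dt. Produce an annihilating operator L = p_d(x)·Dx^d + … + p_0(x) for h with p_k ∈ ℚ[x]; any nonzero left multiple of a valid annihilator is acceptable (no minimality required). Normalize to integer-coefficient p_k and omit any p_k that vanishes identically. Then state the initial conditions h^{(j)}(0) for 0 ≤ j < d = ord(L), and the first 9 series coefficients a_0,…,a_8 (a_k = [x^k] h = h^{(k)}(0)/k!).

L = (-1 + 2·x)·Dx + 4·Dx^2 + (-1 + 2·x)·Dx^3  (order 3).
h: a_k = 0, 0, -3/2, -2, -23/8, -23/5, -1841/240, -263/20, -309287/13440, …
ICs: h(0) = 0, h′(0) = 0, h′′(0) = -3.

f: a_k = -3, -6, -12, -24, -48, -96, -192, -384, -768, …
g: a_k = 0, 1, 0, -1/6, 0, 1/120, 0, -1/5040, 0, …
Product ⇒ symmetric product L₀, ord ≤ 2.
∫: right-multiply L₀ by Dx.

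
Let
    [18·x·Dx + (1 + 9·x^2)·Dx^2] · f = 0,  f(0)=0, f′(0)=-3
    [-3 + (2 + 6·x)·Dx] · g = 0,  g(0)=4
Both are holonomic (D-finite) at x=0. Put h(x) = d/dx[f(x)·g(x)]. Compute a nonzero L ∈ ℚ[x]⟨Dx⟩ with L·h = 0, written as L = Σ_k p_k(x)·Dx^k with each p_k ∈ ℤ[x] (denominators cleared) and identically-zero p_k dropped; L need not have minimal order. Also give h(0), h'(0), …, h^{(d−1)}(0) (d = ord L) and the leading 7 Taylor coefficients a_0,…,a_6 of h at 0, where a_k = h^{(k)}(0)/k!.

f: a_k = 0, -3, 0, 9, 0, -243/5, 0, …
g: a_k = 4, 6, -9/2, 27/4, -405/32, 1701/64, -15309/256, …
Product ⇒ symmetric product L₀, ord ≤ 2.
h=h₀': d/dx-closure on L₀ ⇒ L.
L = (15 + 360·x + 54·x^2 - 1944·x^3 - 729·x^4) + (28 + 252·x + 648·x^2 - 1512·x^3 - 6804·x^4 - 2916·x^5)·Dx + (4 + 8·x - 36·x^2 - 144·x^3 - 756·x^4 - 1944·x^5 - 972·x^6)·Dx^2  (order 2).
h: a_k = -12, -36, 297/2, 135, -31509/32, -298161/160, 13743837/1280, …
ICs: h(0) = -12, h′(0) = -36.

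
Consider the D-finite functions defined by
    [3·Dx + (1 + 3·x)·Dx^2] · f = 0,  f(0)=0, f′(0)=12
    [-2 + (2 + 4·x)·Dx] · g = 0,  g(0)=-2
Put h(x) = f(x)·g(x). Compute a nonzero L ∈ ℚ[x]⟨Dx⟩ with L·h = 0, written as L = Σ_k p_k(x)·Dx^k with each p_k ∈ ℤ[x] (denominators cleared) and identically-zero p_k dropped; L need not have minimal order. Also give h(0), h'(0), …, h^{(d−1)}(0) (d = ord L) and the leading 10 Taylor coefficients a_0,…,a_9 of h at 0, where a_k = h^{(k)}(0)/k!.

L = 3·x + (1 + 2·x)·Dx + (1 + 7·x + 16·x^2 + 12·x^3)·Dx^2  (order 2).
h: a_k = 0, -24, 12, -24, 60, -789/5, 4227/10, -40041/35, 109206/35, -959319/112, …
ICs: h(0) = 0, h′(0) = -24.

f: a_k = 0, 12, -18, 36, -81, 972/5, -486, 8748/7, -6561/2, 8748, …
g: a_k = -2, -2, 1, -1, 5/4, -7/4, 21/8, -33/8, 429/64, -715/64, …
h₀=f·g: eliminate ⇒ L₀, order ≤ 2·1.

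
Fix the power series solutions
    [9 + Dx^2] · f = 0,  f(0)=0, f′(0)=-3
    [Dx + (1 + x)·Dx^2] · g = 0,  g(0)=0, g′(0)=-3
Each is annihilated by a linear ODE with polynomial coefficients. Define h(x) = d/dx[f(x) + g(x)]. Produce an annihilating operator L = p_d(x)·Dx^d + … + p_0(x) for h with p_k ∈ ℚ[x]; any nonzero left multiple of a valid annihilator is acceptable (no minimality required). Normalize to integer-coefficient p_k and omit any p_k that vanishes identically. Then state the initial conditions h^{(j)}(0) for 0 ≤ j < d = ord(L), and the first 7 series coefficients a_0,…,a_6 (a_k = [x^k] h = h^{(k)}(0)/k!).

f: a_k = 0, -3, 0, 9/2, 0, -81/40, 0, …
g: a_k = 0, -3, 3/2, -1, 3/4, -3/5, 1/2, …
L₀ := lclm(L_f,L_g); ord L₀ ≤ 2+2.
h₀' ⇒ L via d/dx closure of L₀.
L = (135 + 162·x + 81·x^2) + (99 + 261·x + 243·x^2 + 81·x^3)·Dx + (15 + 18·x + 9·x^2)·Dx^2 + (11 + 29·x + 27·x^2 + 9·x^3)·Dx^3  (order 3).
h: a_k = -6, 3, 21/2, 3, -105/8, 3, 3/80, …
ICs: h(0) = -6, h′(0) = 3, h′′(0) = 21.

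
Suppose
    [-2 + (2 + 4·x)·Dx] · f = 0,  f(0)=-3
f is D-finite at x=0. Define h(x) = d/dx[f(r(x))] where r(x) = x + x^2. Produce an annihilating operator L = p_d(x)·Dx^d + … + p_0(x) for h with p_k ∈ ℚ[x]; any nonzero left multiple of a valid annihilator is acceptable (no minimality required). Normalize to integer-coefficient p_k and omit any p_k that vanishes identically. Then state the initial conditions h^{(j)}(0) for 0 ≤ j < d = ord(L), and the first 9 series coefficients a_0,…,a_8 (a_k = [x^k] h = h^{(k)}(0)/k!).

L = 1 + (-1 - 4·x - 6·x^2 - 4·x^3)·Dx  (order 1).
h: a_k = -3, -3, 9/2, -9/2, 15/8, 27/8, -147/16, 183/16, -729/128, …
ICs: h(0) = -3.

f: a_k = -3, -3, 3/2, -3/2, 15/8, -21/8, 63/16, -99/16, 1287/128, …
f∘r: x↦r, Dx↦Dx/r' in L_f ⇒ L₀.
h=h₀': d/dx-closure on L₀ ⇒ L.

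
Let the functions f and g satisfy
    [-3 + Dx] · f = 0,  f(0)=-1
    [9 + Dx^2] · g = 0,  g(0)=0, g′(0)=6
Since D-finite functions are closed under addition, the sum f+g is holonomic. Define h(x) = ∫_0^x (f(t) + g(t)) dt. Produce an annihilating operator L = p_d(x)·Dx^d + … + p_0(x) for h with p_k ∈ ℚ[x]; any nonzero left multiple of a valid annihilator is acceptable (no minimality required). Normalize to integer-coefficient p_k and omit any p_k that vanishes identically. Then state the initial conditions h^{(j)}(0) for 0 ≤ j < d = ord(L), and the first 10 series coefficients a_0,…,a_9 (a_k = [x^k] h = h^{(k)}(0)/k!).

f: a_k = -1, -3, -9/2, -9/2, -27/8, -81/40, -81/80, -243/560, -729/4480, -243/4480, …
g: a_k = 0, 6, 0, -9, 0, 81/20, 0, -243/280, 0, 243/2240, …
L₀ := lclm(L_f,L_g); ord L₀ ≤ 1+2.
∫: right-multiply L₀ by Dx.
L = -27·Dx + 9·Dx^2 - 3·Dx^3 + Dx^4  (order 4).
h: a_k = 0, -1, 3/2, -3/2, -27/8, -27/40, 27/80, -81/560, -729/4480, -81/4480, …
ICs: h(0) = 0, h′(0) = -1, h′′(0) = 3, h′′′(0) = -9.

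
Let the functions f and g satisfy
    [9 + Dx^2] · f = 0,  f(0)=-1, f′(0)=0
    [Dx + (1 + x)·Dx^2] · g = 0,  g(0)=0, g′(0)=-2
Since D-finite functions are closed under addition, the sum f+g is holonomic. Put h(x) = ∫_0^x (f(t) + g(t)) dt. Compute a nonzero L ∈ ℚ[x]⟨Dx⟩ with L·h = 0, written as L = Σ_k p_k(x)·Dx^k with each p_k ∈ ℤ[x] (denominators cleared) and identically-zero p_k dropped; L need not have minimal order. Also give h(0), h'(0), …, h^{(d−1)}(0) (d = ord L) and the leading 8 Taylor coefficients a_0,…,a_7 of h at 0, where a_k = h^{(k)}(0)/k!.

L = (135 + 162·x + 81·x^2)·Dx^2 + (99 + 261·x + 243·x^2 + 81·x^3)·Dx^3 + (15 + 18·x + 9·x^2)·Dx^4 + (11 + 29·x + 27·x^2 + 9·x^3)·Dx^5  (order 5).
h: a_k = 0, -1, -1, 11/6, -1/6, -23/40, -1/15, 323/1680, …
ICs: h(0) = 0, h′(0) = -1, h′′(0) = -2, h′′′(0) = 11, h′′′′(0) = -4.

f: a_k = -1, 0, 9/2, 0, -27/8, 0, 81/80, 0, …
g: a_k = 0, -2, 1, -2/3, 1/2, -2/5, 1/3, -2/7, …
Weyl lclm of L_f,L_g ⇒ L₀ (ord ≤ 4).
Integrate: L := L₀·Dx.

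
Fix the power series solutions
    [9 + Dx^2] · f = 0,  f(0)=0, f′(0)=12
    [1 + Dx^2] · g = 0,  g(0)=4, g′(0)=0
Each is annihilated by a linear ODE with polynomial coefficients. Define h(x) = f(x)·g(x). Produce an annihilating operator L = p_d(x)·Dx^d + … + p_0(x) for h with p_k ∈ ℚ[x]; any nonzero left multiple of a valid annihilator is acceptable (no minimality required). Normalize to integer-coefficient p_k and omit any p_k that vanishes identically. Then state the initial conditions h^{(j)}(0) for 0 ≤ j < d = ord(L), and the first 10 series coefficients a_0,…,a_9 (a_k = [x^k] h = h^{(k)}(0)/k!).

L = 64 + 20·Dx^2 + Dx^4  (order 4).
h: a_k = 0, 48, 0, -96, 0, 352/5, 0, -2752/105, 0, 608/105, …
ICs: h(0) = 0, h′(0) = 48, h′′(0) = 0, h′′′(0) = -576.

f: a_k = 0, 12, 0, -18, 0, 81/10, 0, -243/140, 0, 243/1120, …
g: a_k = 4, 0, -2, 0, 1/6, 0, -1/180, 0, 1/10080, 0, …
f·g: L₀ = L_f ⊗_s L_g, ord ≤ 2·2.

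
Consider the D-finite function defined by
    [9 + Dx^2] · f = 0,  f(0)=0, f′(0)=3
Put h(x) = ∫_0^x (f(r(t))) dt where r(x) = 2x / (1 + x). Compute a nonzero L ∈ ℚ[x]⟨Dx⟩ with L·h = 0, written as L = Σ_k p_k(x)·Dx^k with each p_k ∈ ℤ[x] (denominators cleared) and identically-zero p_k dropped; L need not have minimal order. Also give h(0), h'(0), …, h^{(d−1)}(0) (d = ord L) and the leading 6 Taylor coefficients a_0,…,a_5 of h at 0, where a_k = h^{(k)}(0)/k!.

L = 36·Dx + (2 + 6·x + 6·x^2 + 2·x^3)·Dx^2 + (1 + 4·x + 6·x^2 + 4·x^3 + x^4)·Dx^3  (order 3).
h: a_k = 0, 0, 3, -2, -15/2, 102/5, …
ICs: h(0) = 0, h′(0) = 0, h′′(0) = 6.

f: a_k = 0, 3, 0, -9/2, 0, 81/40, …
f∘r: x↦r, Dx↦Dx/r' in L_f ⇒ L₀.
h=∫h₀ ⇒ L = L₀·Dx.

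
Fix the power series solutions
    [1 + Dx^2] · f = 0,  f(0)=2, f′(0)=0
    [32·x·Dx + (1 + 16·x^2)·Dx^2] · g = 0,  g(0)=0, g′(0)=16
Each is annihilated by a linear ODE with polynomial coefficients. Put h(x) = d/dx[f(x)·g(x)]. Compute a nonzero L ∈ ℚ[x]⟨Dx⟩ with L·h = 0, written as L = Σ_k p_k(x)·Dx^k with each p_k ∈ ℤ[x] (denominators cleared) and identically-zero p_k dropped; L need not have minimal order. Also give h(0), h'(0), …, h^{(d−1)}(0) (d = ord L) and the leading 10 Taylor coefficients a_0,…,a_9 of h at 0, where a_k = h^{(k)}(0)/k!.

L = (209105 + 6893664·x^2 + 261353216·x^4 + 52248576·x^6 - 2162688·x^8 - 60817408·x^10 + 16777216·x^12) + (108608·x + 9933824·x^3 + 133857280·x^5 + 44564480·x^7 + 20971520·x^9 + 67108864·x^11)·Dx + (210210 + 6980800·x^2 + 263314944·x^4 + 66224128·x^6 + 4063232·x^8 - 54525952·x^10 + 33554432·x^12)·Dx^2 + (108608·x + 9933824·x^3 + 133857280·x^5 + 44564480·x^7 + 20971520·x^9 + 67108864·x^11)·Dx^3 + (1105 + 87136·x^2 + 1961728·x^4 + 13975552·x^6 + 6225920·x^8 + 6291456·x^10 + 16777216·x^12)·Dx^4  (order 4).
h: a_k = 32, 0, -560, 0, 25876/3, 0, -6158542/45, 0, 916452227/420, 0, …
ICs: h(0) = 32, h′(0) = 0, h′′(0) = -1120, h′′′(0) = 0.

f: a_k = 2, 0, -1, 0, 1/12, 0, -1/360, 0, 1/20160, 0, …
g: a_k = 0, 16, 0, -256/3, 0, 4096/5, 0, -65536/7, 0, 1048576/9, …
L₀ := L_f ⊗_s L_g (sym. prod.), ord ≤ 4.
h=h₀': d/dx-closure on L₀ ⇒ L.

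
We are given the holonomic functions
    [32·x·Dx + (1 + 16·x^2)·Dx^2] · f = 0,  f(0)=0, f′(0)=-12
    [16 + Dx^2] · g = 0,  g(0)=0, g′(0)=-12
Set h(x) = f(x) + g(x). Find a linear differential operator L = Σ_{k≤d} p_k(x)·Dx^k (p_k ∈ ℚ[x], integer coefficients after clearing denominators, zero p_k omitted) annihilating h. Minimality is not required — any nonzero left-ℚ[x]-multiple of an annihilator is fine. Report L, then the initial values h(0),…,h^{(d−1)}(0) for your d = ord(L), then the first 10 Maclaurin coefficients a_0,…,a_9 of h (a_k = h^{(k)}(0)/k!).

f: a_k = 0, -12, 0, 64, 0, -3072/5, 0, 49152/7, 0, -262144/3, …
g: a_k = 0, -12, 0, 32, 0, -128/5, 0, 1024/105, 0, -2048/945, …
Weyl lclm of L_f,L_g ⇒ L₀ (ord ≤ 4).
L = (-5632·x + 114688·x^3 + 131072·x^5)·Dx + (-16 + 1792·x^2 + 36864·x^4 + 65536·x^6)·Dx^2 + (-352·x + 7168·x^3 + 8192·x^5)·Dx^3 + (-1 + 112·x^2 + 2304·x^4 + 4096·x^6)·Dx^4  (order 4).
h: a_k = 0, -24, 0, 96, 0, -640, 0, 105472/15, 0, -82577408/945, …
ICs: h(0) = 0, h′(0) = -24, h′′(0) = 0, h′′′(0) = 576.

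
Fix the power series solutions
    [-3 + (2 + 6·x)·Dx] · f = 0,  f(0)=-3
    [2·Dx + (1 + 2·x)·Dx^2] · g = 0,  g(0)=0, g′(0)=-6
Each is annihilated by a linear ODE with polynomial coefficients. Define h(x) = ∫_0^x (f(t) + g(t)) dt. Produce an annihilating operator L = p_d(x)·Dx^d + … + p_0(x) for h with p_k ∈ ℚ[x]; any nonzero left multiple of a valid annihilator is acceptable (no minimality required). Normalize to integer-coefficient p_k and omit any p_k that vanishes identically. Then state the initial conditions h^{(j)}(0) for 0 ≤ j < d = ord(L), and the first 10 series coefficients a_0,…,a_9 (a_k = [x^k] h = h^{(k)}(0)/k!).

L = (-6 + 36·x)·Dx^2 + (5 + 84·x + 180·x^2)·Dx^3 + (2 + 22·x + 72·x^2 + 72·x^3)·Dx^4  (order 4).
h: a_k = 0, -3, -21/4, 25/8, -209/64, 2751/640, -16697/2560, 78695/7168, -2302023/114688, 3863245/98304, …
ICs: h(0) = 0, h′(0) = -3, h′′(0) = -21/2, h′′′(0) = 75/4.

f: a_k = -3, -9/2, 27/8, -81/16, 1215/128, -5103/256, 45927/1024, -216513/2048, 8444007/32768, -42220035/65536, …
g: a_k = 0, -6, 6, -8, 12, -96/5, 32, -384/7, 96, -512/3, …
f+g: L₀ = lclm(L_f,L_g), ord ≤ 1+2.
h=∫h₀ ⇒ L = L₀·Dx.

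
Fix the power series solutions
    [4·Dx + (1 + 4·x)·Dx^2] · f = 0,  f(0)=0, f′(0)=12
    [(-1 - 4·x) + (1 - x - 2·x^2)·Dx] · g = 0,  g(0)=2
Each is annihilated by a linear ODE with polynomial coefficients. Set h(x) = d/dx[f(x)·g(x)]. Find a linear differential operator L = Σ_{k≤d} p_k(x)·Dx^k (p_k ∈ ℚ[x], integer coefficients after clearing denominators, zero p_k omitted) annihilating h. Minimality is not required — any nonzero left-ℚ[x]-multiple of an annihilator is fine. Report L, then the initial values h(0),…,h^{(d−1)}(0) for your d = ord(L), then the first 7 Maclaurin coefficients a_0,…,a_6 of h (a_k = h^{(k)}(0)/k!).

L = (36 + 144·x + 288·x^2) + (-1 + 24·x + 168·x^2 + 224·x^3)·Dx + (-1 - 7·x - 6·x^2 + 32·x^3 + 32·x^4)·Dx^2  (order 2).
h: a_k = 24, -48, 456, -1120, 6264, -102096/5, 460104/5, …
ICs: h(0) = 24, h′(0) = -48.

f: a_k = 0, 12, -24, 64, -192, 3072/5, -2048, …
g: a_k = 2, 2, 6, 10, 22, 42, 86, …
Product ⇒ symmetric product L₀, ord ≤ 2.
h=h₀': d/dx-closure on L₀ ⇒ L.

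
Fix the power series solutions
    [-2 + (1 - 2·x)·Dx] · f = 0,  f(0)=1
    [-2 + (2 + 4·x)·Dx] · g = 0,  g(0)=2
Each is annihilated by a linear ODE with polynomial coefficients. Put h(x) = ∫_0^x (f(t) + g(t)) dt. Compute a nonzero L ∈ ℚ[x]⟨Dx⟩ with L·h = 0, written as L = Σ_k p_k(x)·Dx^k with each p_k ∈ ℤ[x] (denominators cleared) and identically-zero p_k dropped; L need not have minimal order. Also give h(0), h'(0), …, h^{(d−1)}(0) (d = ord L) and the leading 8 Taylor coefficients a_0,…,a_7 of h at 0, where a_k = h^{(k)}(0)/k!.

L = (-10 - 12·x)·Dx + (9 + 28·x + 36·x^2)·Dx^2 + (-1 - 6·x + 4·x^2 + 24·x^3)·Dx^3  (order 3).
h: a_k = 0, 3, 2, 1, 9/4, 59/20, 45/8, 491/56, …
ICs: h(0) = 0, h′(0) = 3, h′′(0) = 4.

f: a_k = 1, 2, 4, 8, 16, 32, 64, 128, …
g: a_k = 2, 2, -1, 1, -5/4, 7/4, -21/8, 33/8, …
Sum ⇒ L₀ = lclm(L_f,L_g) in ℚ(x)⟨Dx⟩.
∫: right-multiply L₀ by Dx.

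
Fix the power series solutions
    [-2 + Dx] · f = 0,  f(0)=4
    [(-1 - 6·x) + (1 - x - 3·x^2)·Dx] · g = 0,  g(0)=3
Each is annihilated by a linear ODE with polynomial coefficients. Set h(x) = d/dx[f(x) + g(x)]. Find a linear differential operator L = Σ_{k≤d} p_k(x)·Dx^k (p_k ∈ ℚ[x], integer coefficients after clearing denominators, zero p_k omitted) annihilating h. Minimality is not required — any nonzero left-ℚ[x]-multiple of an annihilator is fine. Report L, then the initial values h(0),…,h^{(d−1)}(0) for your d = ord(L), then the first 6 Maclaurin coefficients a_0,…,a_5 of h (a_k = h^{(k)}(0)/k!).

f: a_k = 4, 8, 8, 16/3, 8/3, 16/15, …
g: a_k = 3, 3, 12, 21, 57, 120, …
h₀=f+g: left-lcm gives L₀, ord ≤ 2.
Differentiate: ansatz ord ≤ ord L₀ ⇒ L.
L = (26 + 268·x + 300·x^2 + 864·x^3 + 324·x^4) + (-19 - 136·x - 196·x^2 - 372·x^3 + 90·x^4 + 108·x^5)·Dx + (3 + x + 23·x^2 - 30·x^3 - 126·x^4 - 54·x^5)·Dx^2  (order 2).
h: a_k = 11, 40, 79, 716/3, 1816/3, 26222/15, …
ICs: h(0) = 11, h′(0) = 40.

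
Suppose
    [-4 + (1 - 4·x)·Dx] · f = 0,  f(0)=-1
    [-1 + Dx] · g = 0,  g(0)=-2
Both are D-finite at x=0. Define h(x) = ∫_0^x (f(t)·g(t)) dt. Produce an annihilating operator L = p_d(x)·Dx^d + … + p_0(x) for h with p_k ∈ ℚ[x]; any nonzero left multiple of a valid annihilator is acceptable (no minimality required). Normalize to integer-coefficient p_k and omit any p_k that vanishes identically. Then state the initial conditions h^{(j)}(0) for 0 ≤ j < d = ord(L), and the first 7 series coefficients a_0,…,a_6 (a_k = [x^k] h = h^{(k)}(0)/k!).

f: a_k = -1, -4, -16, -64, -256, -1024, -4096, …
g: a_k = -2, -2, -1, -1/3, -1/12, -1/60, -1/360, …
Product ⇒ symmetric product L₀, ord ≤ 1.
Integrate: L := L₀·Dx.
L = (5 - 4·x)·Dx + (-1 + 4·x)·Dx^2  (order 2).
h: a_k = 0, 2, 5, 41/3, 493/12, 7889/60, 157781/360, …
ICs: h(0) = 0, h′(0) = 2.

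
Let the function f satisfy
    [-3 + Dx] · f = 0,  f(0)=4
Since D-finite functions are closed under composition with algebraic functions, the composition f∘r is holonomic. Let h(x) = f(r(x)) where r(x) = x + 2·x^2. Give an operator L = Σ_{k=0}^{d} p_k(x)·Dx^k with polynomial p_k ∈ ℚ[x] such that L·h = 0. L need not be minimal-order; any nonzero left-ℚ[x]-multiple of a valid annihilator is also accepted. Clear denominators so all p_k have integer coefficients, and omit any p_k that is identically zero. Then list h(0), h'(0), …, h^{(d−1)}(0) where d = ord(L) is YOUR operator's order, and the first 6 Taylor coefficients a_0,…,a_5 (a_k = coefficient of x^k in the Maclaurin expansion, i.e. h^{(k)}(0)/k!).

L = (-3 - 12·x) + Dx  (order 1).
h: a_k = 4, 12, 42, 90, 387/2, 3321/10, …
ICs: h(0) = 4.

f: a_k = 4, 12, 18, 18, 27/2, 81/10, …
Change of var in L_f (x↦r) gives L₀.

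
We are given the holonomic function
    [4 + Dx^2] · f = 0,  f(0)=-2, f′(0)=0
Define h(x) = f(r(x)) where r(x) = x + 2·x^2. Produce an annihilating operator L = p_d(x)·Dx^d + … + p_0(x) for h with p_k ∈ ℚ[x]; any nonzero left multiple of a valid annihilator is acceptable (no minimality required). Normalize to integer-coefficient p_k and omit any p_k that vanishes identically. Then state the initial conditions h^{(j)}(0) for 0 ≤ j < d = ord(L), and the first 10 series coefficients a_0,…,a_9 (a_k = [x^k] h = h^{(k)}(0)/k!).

L = (4 + 48·x + 192·x^2 + 256·x^3) - 4·Dx + (1 + 4·x)·Dx^2  (order 2).
h: a_k = -2, 0, 4, 16, 44/3, -32/3, -1432/45, -608/15, -3364/315, 8896/315, …
ICs: h(0) = -2, h′(0) = 0.

f: a_k = -2, 0, 4, 0, -4/3, 0, 8/45, 0, -4/315, 0, …
Change of var in L_f (x↦r) gives L₀.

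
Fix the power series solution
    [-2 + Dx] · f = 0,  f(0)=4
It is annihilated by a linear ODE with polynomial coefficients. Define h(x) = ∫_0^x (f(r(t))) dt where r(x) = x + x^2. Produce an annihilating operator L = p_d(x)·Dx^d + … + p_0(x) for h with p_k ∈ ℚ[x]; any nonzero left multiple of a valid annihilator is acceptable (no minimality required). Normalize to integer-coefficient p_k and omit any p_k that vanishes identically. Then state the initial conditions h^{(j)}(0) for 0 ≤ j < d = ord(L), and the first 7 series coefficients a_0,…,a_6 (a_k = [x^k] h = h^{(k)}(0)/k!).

f: a_k = 4, 8, 8, 16/3, 8/3, 16/15, 16/45, …
Substitute x→r, Dx→(1/r')Dx; clear ⇒ L₀.
h=∫₀ˣh₀: take L = L₀·Dx.
L = (-2 - 4·x)·Dx + Dx^2  (order 2).
h: a_k = 0, 4, 4, 16/3, 16/3, 16/3, 208/45, …
ICs: h(0) = 0, h′(0) = 4.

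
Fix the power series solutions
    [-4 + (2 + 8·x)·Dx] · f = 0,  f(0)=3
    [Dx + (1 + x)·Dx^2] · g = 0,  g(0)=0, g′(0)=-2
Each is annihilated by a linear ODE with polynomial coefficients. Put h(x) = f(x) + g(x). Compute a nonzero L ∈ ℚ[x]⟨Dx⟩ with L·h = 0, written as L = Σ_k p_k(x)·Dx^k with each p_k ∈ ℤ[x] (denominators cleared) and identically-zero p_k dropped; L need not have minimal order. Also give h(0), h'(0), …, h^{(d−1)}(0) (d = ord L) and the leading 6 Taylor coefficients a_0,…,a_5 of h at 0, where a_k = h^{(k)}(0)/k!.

f: a_k = 3, 6, -6, 12, -30, 84, …
g: a_k = 0, -2, 1, -2/3, 1/2, -2/5, …
Sum ⇒ L₀ = lclm(L_f,L_g) in ℚ(x)⟨Dx⟩.
L = (-8 + 4·x)·Dx + (-10 - 8·x + 20·x^2)·Dx^2 + (-1 - 3·x + 6·x^2 + 8·x^3)·Dx^3  (order 3).
h: a_k = 3, 4, -5, 34/3, -59/2, 418/5, …
ICs: h(0) = 3, h′(0) = 4, h′′(0) = -10.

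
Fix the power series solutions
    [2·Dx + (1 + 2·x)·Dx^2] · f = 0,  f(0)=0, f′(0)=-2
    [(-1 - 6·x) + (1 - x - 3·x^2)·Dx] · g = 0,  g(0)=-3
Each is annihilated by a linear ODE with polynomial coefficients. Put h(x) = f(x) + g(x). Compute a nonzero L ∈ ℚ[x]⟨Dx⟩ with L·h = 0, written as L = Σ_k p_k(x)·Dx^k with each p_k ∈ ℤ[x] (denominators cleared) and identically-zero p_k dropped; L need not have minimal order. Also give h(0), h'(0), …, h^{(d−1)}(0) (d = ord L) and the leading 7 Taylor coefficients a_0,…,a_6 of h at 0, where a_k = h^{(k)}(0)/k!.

f: a_k = 0, -2, 2, -8/3, 4, -32/5, 32/3, …
g: a_k = -3, -3, -12, -21, -57, -120, -291, …
h₀=f+g: left-lcm gives L₀, ord ≤ 3.
L = (-74 - 412·x - 948·x^2 - 864·x^3 - 648·x^4)·Dx + (-17 - 212·x - 890·x^2 - 1644·x^3 - 1764·x^4 - 1080·x^5)·Dx^2 + (5 + 27·x + 33·x^2 - 68·x^3 - 276·x^4 - 396·x^5 - 216·x^6)·Dx^3  (order 3).
h: a_k = -3, -5, -10, -71/3, -53, -632/5, -841/3, …
ICs: h(0) = -3, h′(0) = -5, h′′(0) = -20.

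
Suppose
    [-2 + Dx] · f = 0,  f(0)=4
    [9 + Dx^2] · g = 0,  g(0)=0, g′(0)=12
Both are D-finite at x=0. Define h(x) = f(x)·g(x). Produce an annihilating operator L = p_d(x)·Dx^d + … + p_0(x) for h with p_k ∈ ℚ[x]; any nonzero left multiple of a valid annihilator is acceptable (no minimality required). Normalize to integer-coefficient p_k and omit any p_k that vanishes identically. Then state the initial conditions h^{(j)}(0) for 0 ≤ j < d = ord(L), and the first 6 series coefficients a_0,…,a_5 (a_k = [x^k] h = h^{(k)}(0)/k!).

L = 13 - 4·Dx + Dx^2  (order 2).
h: a_k = 0, 48, 96, 24, -80, -398/5, …
ICs: h(0) = 0, h′(0) = 48.

f: a_k = 4, 8, 8, 16/3, 8/3, 16/15, …
g: a_k = 0, 12, 0, -18, 0, 81/10, …
h₀=f·g: eliminate ⇒ L₀, order ≤ 1·2.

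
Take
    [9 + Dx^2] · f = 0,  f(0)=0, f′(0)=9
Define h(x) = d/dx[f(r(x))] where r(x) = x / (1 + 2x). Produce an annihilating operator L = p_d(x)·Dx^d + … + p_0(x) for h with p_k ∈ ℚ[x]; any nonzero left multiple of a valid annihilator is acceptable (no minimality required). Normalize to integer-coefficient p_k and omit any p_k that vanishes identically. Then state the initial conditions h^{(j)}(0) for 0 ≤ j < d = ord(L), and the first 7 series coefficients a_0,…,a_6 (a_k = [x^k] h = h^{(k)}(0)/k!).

f: a_k = 0, 9, 0, -27/2, 0, 243/40, 0, …
Substitute x→r, Dx→(1/r')Dx; clear ⇒ L₀.
h=h₀': d/dx-closure on L₀ ⇒ L.
L = (33 + 96·x + 96·x^2) + (12 + 72·x + 144·x^2 + 96·x^3)·Dx + (1 + 8·x + 24·x^2 + 32·x^3 + 16·x^4)·Dx^2  (order 2).
h: a_k = 9, -36, 135/2, 36, -6957/8, 8775/2, -1288449/80, …
ICs: h(0) = 9, h′(0) = -36.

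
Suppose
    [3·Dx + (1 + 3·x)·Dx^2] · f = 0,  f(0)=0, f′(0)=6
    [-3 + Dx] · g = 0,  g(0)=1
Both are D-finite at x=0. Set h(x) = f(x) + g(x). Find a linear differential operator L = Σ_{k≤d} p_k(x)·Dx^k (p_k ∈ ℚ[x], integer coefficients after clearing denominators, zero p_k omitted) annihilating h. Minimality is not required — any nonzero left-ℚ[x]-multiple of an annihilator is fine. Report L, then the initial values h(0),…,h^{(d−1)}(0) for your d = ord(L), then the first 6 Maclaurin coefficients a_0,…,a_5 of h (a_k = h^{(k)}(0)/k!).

f: a_k = 0, 6, -9, 18, -81/2, 486/5, …
g: a_k = 1, 3, 9/2, 9/2, 27/8, 81/40, …
L₀ := lclm(L_f,L_g); ord L₀ ≤ 2+1.
L = (-27 - 27·x)·Dx + (3 - 18·x - 27·x^2)·Dx^2 + (2 + 9·x + 9·x^2)·Dx^3  (order 3).
h: a_k = 1, 9, -9/2, 45/2, -297/8, 3969/40, …
ICs: h(0) = 1, h′(0) = 9, h′′(0) = -9.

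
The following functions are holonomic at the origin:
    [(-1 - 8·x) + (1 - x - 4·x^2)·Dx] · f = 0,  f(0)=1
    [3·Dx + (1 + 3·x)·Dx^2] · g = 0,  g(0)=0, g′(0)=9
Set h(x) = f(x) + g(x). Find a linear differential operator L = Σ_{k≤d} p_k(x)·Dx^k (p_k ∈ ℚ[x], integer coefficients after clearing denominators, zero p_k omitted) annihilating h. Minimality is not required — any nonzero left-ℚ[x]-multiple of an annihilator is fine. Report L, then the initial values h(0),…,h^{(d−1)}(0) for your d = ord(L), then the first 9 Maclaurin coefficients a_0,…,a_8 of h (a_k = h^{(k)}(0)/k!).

L = (342 + 2178·x + 6624·x^2 + 6336·x^3 + 6912·x^4)·Dx + (36 + 696·x + 4356·x^2 + 10176·x^3 + 12960·x^4 + 11520·x^5)·Dx^2 + (-13 - 101·x - 191·x^2 + 225·x^3 + 1440·x^4 + 2928·x^5 + 2304·x^6)·Dx^3  (order 3).
h: a_k = 1, 10, -17/2, 36, -127/4, 1054/5, -367/2, 9648/7, -10363/8, …
ICs: h(0) = 1, h′(0) = 10, h′′(0) = -17.

f: a_k = 1, 1, 5, 9, 29, 65, 181, 441, 1165, …
g: a_k = 0, 9, -27/2, 27, -243/4, 729/5, -729/2, 6561/7, -19683/8, …
h₀=f+g: left-lcm gives L₀, ord ≤ 3.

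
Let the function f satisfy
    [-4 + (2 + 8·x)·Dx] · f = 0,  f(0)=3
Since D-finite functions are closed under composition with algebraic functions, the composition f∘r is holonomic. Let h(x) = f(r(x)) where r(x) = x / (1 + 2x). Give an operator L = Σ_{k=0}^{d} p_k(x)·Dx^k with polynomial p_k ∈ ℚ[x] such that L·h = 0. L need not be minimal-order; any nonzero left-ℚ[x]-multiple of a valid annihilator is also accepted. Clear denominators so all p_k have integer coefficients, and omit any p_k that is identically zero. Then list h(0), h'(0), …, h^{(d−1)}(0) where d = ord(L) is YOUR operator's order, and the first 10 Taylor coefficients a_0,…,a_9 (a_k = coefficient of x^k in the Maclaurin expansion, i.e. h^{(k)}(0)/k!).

f: a_k = 3, 6, -6, 12, -30, 84, -252, 792, -2574, 8580, …
L₀ from L_f via x↦r, Dx↦r'^{-1}Dx.
L = -2 + (1 + 8·x + 12·x^2)·Dx  (order 1).
h: a_k = 3, 6, -18, 60, -222, 900, -3924, 18072, -86670, 428388, …
ICs: h(0) = 3.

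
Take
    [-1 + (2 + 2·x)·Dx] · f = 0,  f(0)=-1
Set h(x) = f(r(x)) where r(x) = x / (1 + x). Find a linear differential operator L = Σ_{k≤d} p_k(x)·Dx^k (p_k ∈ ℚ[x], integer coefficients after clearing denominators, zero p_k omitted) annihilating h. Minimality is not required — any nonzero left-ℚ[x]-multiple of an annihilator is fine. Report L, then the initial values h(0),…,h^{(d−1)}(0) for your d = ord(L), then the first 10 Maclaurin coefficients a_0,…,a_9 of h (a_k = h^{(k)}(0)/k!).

f: a_k = -1, -1/2, 1/8, -1/16, 5/128, -7/256, 21/1024, -33/2048, 429/32768, -715/65536, …
L₀ from L_f via x↦r, Dx↦r'^{-1}Dx.
L = -1 + (2 + 6·x + 4·x^2)·Dx  (order 1).
h: a_k = -1, -1/2, 5/8, -13/16, 141/128, -399/256, 2353/1024, -7205/2048, 182461/32768, -594203/65536, …
ICs: h(0) = -1.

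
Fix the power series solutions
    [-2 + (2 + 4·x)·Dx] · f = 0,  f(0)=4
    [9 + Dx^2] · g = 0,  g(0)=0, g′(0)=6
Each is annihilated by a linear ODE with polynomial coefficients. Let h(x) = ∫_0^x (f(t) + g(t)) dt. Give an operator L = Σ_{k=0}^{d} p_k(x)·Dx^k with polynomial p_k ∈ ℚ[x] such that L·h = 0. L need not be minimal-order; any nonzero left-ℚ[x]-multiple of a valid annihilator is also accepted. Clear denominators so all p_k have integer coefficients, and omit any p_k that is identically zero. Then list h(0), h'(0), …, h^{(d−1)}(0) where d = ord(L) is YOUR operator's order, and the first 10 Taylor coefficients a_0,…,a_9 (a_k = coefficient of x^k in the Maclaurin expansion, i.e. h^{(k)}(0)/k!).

f: a_k = 4, 4, -2, 2, -5/2, 7/2, -21/4, 33/4, -429/32, 715/32, …
g: a_k = 0, 6, 0, -9, 0, 81/20, 0, -243/280, 0, 243/2240, …
L₀ := lclm(L_f,L_g); ord L₀ ≤ 1+2.
Integrate: L := L₀·Dx.
L = (-27 - 81·x - 81·x^2)·Dx + (18 + 117·x + 243·x^2 + 162·x^3)·Dx^2 + (-3 - 9·x - 9·x^2)·Dx^3 + (2 + 13·x + 27·x^2 + 18·x^3)·Dx^4  (order 4).
h: a_k = 0, 4, 5, -2/3, -7/4, -1/2, 151/120, -3/4, 2067/2240, -143/96, …
ICs: h(0) = 0, h′(0) = 4, h′′(0) = 10, h′′′(0) = -4.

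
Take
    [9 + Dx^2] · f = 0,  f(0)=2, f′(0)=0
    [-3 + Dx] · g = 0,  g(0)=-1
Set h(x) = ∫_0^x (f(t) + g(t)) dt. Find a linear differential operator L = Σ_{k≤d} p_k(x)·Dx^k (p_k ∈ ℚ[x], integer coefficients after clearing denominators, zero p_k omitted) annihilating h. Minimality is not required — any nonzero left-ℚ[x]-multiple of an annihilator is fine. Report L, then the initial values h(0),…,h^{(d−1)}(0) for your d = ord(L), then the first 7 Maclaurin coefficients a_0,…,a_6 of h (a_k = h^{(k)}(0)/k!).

f: a_k = 2, 0, -9, 0, 27/4, 0, -81/40, …
g: a_k = -1, -3, -9/2, -9/2, -27/8, -81/40, -81/80, …
Weyl lclm of L_f,L_g ⇒ L₀ (ord ≤ 3).
h=∫h₀ ⇒ L = L₀·Dx.
L = -27·Dx + 9·Dx^2 - 3·Dx^3 + Dx^4  (order 4).
h: a_k = 0, 1, -3/2, -9/2, -9/8, 27/40, -27/80, …
ICs: h(0) = 0, h′(0) = 1, h′′(0) = -3, h′′′(0) = -27.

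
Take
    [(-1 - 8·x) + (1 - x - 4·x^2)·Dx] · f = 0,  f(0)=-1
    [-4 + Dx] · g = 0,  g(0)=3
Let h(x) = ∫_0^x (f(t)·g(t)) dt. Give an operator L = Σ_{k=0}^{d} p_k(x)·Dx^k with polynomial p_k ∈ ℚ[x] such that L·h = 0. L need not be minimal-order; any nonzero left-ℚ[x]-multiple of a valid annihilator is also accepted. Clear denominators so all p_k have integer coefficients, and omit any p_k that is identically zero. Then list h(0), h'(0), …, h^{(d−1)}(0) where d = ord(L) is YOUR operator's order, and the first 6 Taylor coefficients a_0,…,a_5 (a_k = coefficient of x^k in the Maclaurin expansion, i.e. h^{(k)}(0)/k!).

f: a_k = -1, -1, -5, -9, -29, -65, …
g: a_k = 3, 12, 24, 32, 32, 128/5, …
Sym-product of L_f,L_g gives L₀ (≤ ord 1).
∫: right-multiply L₀ by Dx.
L = (5 + 4·x - 16·x^2)·Dx + (-1 + x + 4·x^2)·Dx^2  (order 2).
h: a_k = 0, -3, -15/2, -17, -143/4, -379/5, …
ICs: h(0) = 0, h′(0) = -3.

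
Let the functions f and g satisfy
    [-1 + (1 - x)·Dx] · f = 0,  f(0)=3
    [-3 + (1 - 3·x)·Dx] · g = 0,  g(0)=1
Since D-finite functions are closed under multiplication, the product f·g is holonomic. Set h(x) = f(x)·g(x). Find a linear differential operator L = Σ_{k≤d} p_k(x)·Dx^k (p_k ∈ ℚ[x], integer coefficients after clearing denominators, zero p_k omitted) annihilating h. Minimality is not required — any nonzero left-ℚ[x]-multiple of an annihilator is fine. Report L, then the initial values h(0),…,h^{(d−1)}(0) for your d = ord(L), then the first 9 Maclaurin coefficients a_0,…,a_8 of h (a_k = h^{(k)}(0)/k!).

f: a_k = 3, 3, 3, 3, 3, 3, 3, 3, 3, …
g: a_k = 1, 3, 9, 27, 81, 243, 729, 2187, 6561, …
h₀=f·g: eliminate ⇒ L₀, order ≤ 1·1.
L = (-4 + 6·x) + (1 - 4·x + 3·x^2)·Dx  (order 1).
h: a_k = 3, 12, 39, 120, 363, 1092, 3279, 9840, 29523, …
ICs: h(0) = 3.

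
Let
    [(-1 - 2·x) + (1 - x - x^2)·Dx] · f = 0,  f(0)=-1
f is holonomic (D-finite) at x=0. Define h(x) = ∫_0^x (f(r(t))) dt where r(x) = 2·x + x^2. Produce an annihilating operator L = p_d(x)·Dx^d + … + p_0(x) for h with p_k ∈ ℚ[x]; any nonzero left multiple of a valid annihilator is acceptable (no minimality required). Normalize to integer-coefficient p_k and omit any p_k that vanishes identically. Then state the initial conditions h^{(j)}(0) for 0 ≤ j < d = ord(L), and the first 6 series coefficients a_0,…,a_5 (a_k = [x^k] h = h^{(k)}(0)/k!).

L = (2 + 10·x + 12·x^2 + 4·x^3)·Dx + (-1 + 2·x + 5·x^2 + 4·x^3 + x^4)·Dx^2  (order 2).
h: a_k = 0, -1, -1, -3, -8, -118/5, …
ICs: h(0) = 0, h′(0) = -1.

f: a_k = -1, -1, -2, -3, -5, -8, …
f∘r: x↦r, Dx↦Dx/r' in L_f ⇒ L₀.
h=∫₀ˣh₀: take L = L₀·Dx.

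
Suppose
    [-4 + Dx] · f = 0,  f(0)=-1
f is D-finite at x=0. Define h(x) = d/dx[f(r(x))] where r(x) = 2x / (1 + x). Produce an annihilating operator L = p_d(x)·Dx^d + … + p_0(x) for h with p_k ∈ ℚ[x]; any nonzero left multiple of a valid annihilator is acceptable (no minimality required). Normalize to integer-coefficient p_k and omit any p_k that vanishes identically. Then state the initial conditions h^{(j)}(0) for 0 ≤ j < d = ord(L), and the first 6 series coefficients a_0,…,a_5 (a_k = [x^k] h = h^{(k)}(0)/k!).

L = (6 - 2·x) + (-1 - 2·x - x^2)·Dx  (order 1).
h: a_k = -8, -48, -88, -32/3, 88, -368/15, …
ICs: h(0) = -8.

f: a_k = -1, -4, -8, -32/3, -32/3, -128/15, …
Change of var in L_f (x↦r) gives L₀.
h₀' ⇒ L via d/dx closure of L₀.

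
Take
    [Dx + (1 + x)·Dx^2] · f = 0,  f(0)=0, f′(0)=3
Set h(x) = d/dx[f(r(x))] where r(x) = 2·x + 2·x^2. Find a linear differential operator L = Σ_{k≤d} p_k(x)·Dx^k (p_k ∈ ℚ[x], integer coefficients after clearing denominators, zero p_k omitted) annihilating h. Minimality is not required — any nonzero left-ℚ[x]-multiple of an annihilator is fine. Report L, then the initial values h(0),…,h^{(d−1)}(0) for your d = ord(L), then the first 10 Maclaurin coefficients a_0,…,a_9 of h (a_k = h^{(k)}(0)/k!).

L = (4·x + 4·x^2) + (1 + 4·x + 6·x^2 + 4·x^3)·Dx  (order 1).
h: a_k = 6, 0, -12, 24, -24, 0, 48, -96, 96, 0, …
ICs: h(0) = 6.

f: a_k = 0, 3, -3/2, 1, -3/4, 3/5, -1/2, 3/7, -3/8, 1/3, …
Change of var in L_f (x↦r) gives L₀.
Derive L from L₀ (diff closure).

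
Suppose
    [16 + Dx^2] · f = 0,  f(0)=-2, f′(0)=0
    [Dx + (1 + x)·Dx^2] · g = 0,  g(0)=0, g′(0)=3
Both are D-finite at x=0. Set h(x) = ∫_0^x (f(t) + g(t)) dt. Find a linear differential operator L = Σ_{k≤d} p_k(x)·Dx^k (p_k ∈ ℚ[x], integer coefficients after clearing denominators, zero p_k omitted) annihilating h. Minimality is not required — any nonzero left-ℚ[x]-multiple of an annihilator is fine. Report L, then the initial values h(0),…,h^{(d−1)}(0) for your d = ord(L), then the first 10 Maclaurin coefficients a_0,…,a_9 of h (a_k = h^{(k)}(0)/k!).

f: a_k = -2, 0, 16, 0, -64/3, 0, 512/45, 0, -1024/315, 0, …
g: a_k = 0, 3, -3/2, 1, -3/4, 3/5, -1/2, 3/7, -3/8, 1/3, …
Sum ⇒ L₀ = lclm(L_f,L_g) in ℚ(x)⟨Dx⟩.
h=∫₀ˣh₀: take L = L₀·Dx.
L = (176 + 256·x + 128·x^2)·Dx^2 + (144 + 400·x + 384·x^2 + 128·x^3)·Dx^3 + (11 + 16·x + 8·x^2)·Dx^4 + (9 + 25·x + 24·x^2 + 8·x^3)·Dx^5  (order 5).
h: a_k = 0, -2, 3/2, 29/6, 1/4, -53/12, 1/10, 979/630, 3/56, -9137/22680, …
ICs: h(0) = 0, h′(0) = -2, h′′(0) = 3, h′′′(0) = 29, h′′′′(0) = 6.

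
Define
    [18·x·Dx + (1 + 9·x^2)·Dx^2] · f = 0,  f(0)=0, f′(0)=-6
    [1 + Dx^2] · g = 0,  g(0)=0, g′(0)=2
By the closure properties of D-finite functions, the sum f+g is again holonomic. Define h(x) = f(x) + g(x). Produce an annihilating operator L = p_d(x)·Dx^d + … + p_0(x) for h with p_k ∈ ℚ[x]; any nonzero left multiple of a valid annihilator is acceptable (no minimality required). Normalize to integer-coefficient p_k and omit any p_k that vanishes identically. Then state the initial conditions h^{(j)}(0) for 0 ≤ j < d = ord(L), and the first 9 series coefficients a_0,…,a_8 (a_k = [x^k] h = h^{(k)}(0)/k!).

L = (-1926·x + 17820·x^3 + 1458·x^5)·Dx + (-17 + 351·x^2 + 4617·x^4 + 729·x^6)·Dx^2 + (-1926·x + 17820·x^3 + 1458·x^5)·Dx^3 + (-17 + 351·x^2 + 4617·x^4 + 729·x^6)·Dx^4  (order 4).
h: a_k = 0, -4, 0, 53/3, 0, -5831/60, 0, 1574639/2520, 0, …
ICs: h(0) = 0, h′(0) = -4, h′′(0) = 0, h′′′(0) = 106.

f: a_k = 0, -6, 0, 18, 0, -486/5, 0, 4374/7, 0, …
g: a_k = 0, 2, 0, -1/3, 0, 1/60, 0, -1/2520, 0, …
Sum ⇒ L₀ = lclm(L_f,L_g) in ℚ(x)⟨Dx⟩.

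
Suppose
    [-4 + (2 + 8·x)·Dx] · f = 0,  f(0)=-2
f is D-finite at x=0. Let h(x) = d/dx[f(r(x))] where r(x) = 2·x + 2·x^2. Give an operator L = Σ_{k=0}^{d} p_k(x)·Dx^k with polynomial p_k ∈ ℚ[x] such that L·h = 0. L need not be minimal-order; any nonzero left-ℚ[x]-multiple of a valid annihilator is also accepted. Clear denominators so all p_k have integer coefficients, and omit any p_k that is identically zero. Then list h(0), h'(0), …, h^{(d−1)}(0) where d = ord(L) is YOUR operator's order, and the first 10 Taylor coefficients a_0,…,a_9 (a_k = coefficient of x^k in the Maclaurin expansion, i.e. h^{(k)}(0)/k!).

f: a_k = -2, -4, 4, -8, 20, -56, 168, -528, 1716, -5720, …
h₀=f(r): pull back L_f along r ⇒ L₀.
Derive L from L₀ (diff closure).
L = -2 + (-1 - 10·x - 24·x^2 - 16·x^3)·Dx  (order 1).
h: a_k = -8, 16, -96, 576, -3520, 21888, -137984, 879104, -5647104, 36513280, …
ICs: h(0) = -8.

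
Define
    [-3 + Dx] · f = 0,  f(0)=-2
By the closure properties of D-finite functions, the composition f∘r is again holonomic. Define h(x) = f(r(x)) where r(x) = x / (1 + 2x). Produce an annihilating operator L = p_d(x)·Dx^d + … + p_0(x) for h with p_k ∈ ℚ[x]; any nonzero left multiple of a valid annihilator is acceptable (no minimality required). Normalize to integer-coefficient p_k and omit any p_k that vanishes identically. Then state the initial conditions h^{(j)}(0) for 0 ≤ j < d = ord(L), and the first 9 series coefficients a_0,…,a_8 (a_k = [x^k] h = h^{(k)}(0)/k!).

f: a_k = -2, -6, -9, -9, -27/4, -81/20, -81/40, -243/280, -729/2240, …
h₀=f(r): pull back L_f along r ⇒ L₀.
L = -3 + (1 + 4·x + 4·x^2)·Dx  (order 1).
h: a_k = -2, -6, 3, 3, -51/4, 519/20, -1581/40, 12441/280, -45417/2240, …
ICs: h(0) = -2.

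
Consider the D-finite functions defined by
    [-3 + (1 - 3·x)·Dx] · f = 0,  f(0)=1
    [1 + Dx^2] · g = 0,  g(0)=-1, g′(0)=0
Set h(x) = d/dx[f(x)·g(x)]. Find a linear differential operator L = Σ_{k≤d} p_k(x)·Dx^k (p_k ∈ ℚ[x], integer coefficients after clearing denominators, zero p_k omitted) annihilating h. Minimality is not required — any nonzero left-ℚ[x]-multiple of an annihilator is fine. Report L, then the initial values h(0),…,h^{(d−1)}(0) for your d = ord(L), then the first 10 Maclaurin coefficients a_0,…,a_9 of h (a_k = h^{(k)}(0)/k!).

L = (-17 - 6·x + 9·x^2) + (-6 + 18·x)·Dx + (1 - 6·x + 9·x^2)·Dx^2  (order 2).
h: a_k = -3, -17, -153/2, -1837/6, -9185/8, -495989/120, -3471923/240, -249978457/5040, -749935371/4480, -202482550169/362880, …
ICs: h(0) = -3, h′(0) = -17.

f: a_k = 1, 3, 9, 27, 81, 243, 729, 2187, 6561, 19683, …
g: a_k = -1, 0, 1/2, 0, -1/24, 0, 1/720, 0, -1/40320, 0, …
f·g: L₀ = L_f ⊗_s L_g, ord ≤ 1·2.
h=h₀': d/dx-closure on L₀ ⇒ L.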